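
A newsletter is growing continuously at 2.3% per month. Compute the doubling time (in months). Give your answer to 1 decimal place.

doubling time = ln(2) / |r| = 0.69315 / 0.023

doubling time ≈ 30.1 months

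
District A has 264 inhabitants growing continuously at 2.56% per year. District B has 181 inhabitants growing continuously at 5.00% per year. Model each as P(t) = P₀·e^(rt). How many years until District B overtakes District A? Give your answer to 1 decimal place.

t ≈ 15.5 years

264·e^(0.0256t) = 181·e^(0.05t)
264/181 = e^((0.05 − 0.0256)t) → ln(1.45856) = 0.0244·t
t = 0.37745 / 0.0244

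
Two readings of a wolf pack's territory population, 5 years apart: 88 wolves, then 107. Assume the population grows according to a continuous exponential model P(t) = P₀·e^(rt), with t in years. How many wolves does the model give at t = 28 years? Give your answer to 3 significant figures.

≈ 263 wolves

r = ln(107/88) / 5 ≈ 0.039098 per year
P(28) = 88 · e^(0.039098·28) = 88 · 2.98845 ≈ 262.98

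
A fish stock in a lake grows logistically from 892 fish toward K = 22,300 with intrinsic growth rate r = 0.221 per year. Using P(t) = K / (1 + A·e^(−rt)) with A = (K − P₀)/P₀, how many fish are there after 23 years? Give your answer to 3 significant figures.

A = (22300 − 892)/892 = 24
P(23) = 22300 / (1 + 24·e^(−0.221·23)) = 22300 / (1 + 24·0.006201)
= 22300 / 1.14883 ≈ 19411.04

≈ 19,400 fish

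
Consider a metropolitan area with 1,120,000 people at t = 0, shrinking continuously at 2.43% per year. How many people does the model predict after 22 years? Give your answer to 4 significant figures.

≈ 656,200 people

P(22) = 1120000 · e^(-0.0243·22) = 1120000 · e^(-0.5346)
= 1120000 · 0.5859 ≈ 656212.04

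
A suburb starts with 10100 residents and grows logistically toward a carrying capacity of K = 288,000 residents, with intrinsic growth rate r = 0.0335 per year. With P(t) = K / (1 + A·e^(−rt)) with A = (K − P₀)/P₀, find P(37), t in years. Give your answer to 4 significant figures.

A = (288000 − 10100)/10100 = 27.51485
P(37) = 288000 / (1 + 27.51485·e^(−0.0335·37)) = 288000 / (1 + 27.51485·0.289529)
= 288000 / 8.96635 ≈ 32120.11

≈ 32,120 residents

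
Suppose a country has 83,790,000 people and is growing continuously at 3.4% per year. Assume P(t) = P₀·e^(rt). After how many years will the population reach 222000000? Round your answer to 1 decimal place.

222000000 = 83790000 · e^(0.034·t)
t = ln(222000000/83790000) / 0.034 = ln(2.64948) / 0.034 = 0.97436 / 0.034

t ≈ 28.7 years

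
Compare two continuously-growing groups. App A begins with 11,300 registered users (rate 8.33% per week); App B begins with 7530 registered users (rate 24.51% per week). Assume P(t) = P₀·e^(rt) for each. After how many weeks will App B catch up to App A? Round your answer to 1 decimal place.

t ≈ 2.5 weeks

11300·e^(0.0833t) = 7530·e^(0.2451t)
11300/7530 = e^((0.2451 − 0.0833)t) → ln(1.50066) = 0.1618·t
t = 0.40591 / 0.1618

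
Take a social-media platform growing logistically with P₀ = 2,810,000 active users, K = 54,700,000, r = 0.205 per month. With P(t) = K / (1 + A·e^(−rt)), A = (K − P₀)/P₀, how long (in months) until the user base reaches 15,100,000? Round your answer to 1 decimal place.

t ≈ 9.5 months

A = (54700000 − 2810000)/2810000 = 18.46619
15100000 = 54700000/(1 + 18.46619·e^(−0.205t)) → 1 + 18.46619·e^(−0.205t) = 3.62252
e^(−0.205t) = 0.142017 → t = ln(7.0414)/0.205 = 1.95181/0.205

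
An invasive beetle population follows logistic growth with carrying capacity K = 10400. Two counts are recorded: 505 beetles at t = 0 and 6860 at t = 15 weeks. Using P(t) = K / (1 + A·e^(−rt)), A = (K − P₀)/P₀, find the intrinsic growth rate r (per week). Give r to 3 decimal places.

A = (10400 − 505)/505 = 19.59406
6860 = 10400/(1 + 19.59406·e^(−r·15)) → e^(−15r) = (1.51603 − 1)/19.59406 = 0.026336
r = −ln(0.026336)/15 = 3.63681/15

r ≈ 0.242 per week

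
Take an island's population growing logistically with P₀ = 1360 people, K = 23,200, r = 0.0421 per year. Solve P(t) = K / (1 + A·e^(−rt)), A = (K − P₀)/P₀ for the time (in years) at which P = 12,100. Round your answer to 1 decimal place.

A = (23200 − 1360)/1360 = 16.05882
12100 = 23200/(1 + 16.05882·e^(−0.0421t)) → 1 + 16.05882·e^(−0.0421t) = 1.91736
e^(−0.0421t) = 0.057125 → t = ln(17.50556)/0.0421 = 2.86252/0.0421

t ≈ 68.0 years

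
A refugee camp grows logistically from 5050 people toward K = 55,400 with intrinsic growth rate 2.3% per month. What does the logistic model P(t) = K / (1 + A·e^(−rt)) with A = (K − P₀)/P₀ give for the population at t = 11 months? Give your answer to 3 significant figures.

A = (55400 − 5050)/5050 = 9.9703
P(11) = 55400 / (1 + 9.9703·e^(−0.023·11)) = 55400 / (1 + 9.9703·0.776468)
= 55400 / 8.74162 ≈ 6337.5

≈ 6,340 people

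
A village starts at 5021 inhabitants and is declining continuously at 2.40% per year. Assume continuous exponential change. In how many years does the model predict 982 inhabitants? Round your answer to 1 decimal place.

982 = 5021 · e^(-0.024·t)
t = ln(982/5021) / -0.024 = ln(0.19558) / -0.024 = -1.63179 / -0.024

t ≈ 68.0 years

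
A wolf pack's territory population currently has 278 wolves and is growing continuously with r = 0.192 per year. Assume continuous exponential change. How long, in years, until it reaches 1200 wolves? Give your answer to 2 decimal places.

1200 = 278 · e^(0.192·t)
t = ln(1200/278) / 0.192 = ln(4.31655) / 0.192 = 1.46246 / 0.192

t ≈ 7.62 years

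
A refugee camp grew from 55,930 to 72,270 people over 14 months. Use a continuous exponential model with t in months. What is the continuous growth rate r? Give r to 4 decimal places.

72270 = 55930 · e^(r·14)
e^(14r) = 72270/55930 = 1.29215
r = ln(1.29215) / 14 = 0.25631 / 14

r ≈ 0.0183 per month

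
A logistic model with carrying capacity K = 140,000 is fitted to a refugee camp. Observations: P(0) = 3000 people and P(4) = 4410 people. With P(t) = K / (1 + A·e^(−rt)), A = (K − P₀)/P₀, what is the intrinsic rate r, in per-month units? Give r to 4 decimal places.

r ≈ 0.0989 per month

A = (140000 − 3000)/3000 = 45.66667
4410 = 140000/(1 + 45.66667·e^(−r·4)) → e^(−4r) = (31.74603 − 1)/45.66667 = 0.673271
r = −ln(0.673271)/4 = 0.39561/4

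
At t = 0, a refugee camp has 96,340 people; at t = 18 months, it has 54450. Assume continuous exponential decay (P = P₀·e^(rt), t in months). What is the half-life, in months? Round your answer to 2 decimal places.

half-life ≈ 21.87 months

r = ln(54450/96340) / 18 = ln(0.56519) / 18 ≈ -0.0317 per month
half-life = ln 2 / |r| = 0.69315 / 0.0317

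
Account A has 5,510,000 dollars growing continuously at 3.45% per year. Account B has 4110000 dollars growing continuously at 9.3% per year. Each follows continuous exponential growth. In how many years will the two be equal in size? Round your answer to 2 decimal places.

5510000·e^(0.0345t) = 4110000·e^(0.093t)
5510000/4110000 = e^((0.093 − 0.0345)t) → ln(1.34063) = 0.0585·t
t = 0.29314 / 0.0585

t ≈ 5.01 years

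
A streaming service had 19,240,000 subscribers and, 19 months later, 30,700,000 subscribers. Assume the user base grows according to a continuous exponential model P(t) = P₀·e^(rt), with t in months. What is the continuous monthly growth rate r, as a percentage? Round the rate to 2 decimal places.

r ≈ 2.46% per month

30700000 = 19240000 · e^(r·19)
e^(19r) = 30700000/19240000 = 1.59563
r = ln(1.59563) / 19 = 0.46727 / 19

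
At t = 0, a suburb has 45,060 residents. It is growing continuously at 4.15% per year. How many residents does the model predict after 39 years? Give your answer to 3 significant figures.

P(39) = 45060 · e^(0.0415·39) = 45060 · e^(1.6185)
= 45060 · 5.04552 ≈ 227350.97

≈ 227,000 residents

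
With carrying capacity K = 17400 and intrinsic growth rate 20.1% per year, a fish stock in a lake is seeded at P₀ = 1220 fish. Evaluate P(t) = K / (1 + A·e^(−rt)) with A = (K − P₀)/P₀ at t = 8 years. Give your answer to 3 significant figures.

≈ 4,760 fish

A = (17400 − 1220)/1220 = 13.2623
P(8) = 17400 / (1 + 13.2623·e^(−0.201·8)) = 17400 / (1 + 13.2623·0.200288)
= 17400 / 3.65628 ≈ 4758.94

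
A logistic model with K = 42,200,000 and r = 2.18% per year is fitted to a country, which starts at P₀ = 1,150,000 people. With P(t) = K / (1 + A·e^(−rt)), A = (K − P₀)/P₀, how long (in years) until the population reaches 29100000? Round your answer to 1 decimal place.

t ≈ 200.6 years

A = (42200000 − 1150000)/1150000 = 35.69565
29100000 = 42200000/(1 + 35.69565·e^(−0.0218t)) → 1 + 35.69565·e^(−0.0218t) = 1.45017
e^(−0.0218t) = 0.012611 → t = ln(79.2934)/0.0218 = 4.37315/0.0218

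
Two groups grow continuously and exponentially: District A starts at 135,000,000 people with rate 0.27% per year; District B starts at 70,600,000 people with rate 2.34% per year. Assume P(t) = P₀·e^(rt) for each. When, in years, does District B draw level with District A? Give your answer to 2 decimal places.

135000000·e^(0.0027t) = 70600000·e^(0.0234t)
135000000/70600000 = e^((0.0234 − 0.0027)t) → ln(1.91218) = 0.0207·t
t = 0.64824 / 0.0207

t ≈ 31.32 years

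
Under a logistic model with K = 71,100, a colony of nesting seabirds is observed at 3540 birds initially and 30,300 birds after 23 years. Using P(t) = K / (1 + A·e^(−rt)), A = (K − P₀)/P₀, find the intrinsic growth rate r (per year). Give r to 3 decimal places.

r ≈ 0.115 per year

A = (71100 − 3540)/3540 = 19.08475
30300 = 71100/(1 + 19.08475·e^(−r·23)) → e^(−23r) = (2.34653 − 1)/19.08475 = 0.070556
r = −ln(0.070556)/23 = 2.65135/23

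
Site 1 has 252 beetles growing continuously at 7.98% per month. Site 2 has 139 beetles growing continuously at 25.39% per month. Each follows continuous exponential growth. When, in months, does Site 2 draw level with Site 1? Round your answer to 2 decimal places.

t ≈ 3.42 months

252·e^(0.0798t) = 139·e^(0.2539t)
252/139 = e^((0.2539 − 0.0798)t) → ln(1.81295) = 0.1741·t
t = 0.59496 / 0.1741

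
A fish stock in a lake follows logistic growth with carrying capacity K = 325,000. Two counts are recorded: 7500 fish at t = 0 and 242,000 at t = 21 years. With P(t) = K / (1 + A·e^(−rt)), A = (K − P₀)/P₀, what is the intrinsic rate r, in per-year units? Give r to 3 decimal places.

A = (325000 − 7500)/7500 = 42.33333
242000 = 325000/(1 + 42.33333·e^(−r·21)) → e^(−21r) = (1.34298 − 1)/42.33333 = 0.008102
r = −ln(0.008102)/21 = 4.81567/21

r ≈ 0.229 per year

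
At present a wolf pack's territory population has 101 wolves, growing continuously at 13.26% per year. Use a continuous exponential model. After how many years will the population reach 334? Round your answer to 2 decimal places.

t ≈ 9.02 years

334 = 101 · e^(0.1326·t)
t = ln(334/101) / 0.1326 = ln(3.30693) / 0.1326 = 1.19602 / 0.1326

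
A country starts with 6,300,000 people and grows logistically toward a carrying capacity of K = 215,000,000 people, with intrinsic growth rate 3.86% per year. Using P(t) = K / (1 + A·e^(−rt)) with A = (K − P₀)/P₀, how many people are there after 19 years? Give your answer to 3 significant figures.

A = (215000000 − 6300000)/6300000 = 33.12698
P(19) = 215000000 / (1 + 33.12698·e^(−0.0386·19)) = 215000000 / (1 + 33.12698·0.480273)
= 215000000 / 16.91001 ≈ 12714366.15

≈ 12,700,000 people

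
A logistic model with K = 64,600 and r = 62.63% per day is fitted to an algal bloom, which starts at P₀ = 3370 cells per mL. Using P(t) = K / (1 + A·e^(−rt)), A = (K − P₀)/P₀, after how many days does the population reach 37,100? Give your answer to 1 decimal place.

t ≈ 5.1 days

A = (64600 − 3370)/3370 = 18.16914
37100 = 64600/(1 + 18.16914·e^(−0.6263t)) → 1 + 18.16914·e^(−0.6263t) = 1.74124
e^(−0.6263t) = 0.040797 → t = ln(24.51182)/0.6263 = 3.19916/0.6263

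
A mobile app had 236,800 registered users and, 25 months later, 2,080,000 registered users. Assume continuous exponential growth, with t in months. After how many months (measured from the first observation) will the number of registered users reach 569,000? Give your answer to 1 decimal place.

t ≈ 10.1 months

r = ln(2080000/236800) / 25 ≈ 0.086916 per month
t = ln(569000/236800) / r = 0.87666 / 0.086916 ≈ 10.086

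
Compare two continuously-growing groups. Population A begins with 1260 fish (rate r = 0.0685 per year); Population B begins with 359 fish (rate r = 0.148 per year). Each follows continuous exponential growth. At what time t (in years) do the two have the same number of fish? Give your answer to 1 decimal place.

1260·e^(0.0685t) = 359·e^(0.148t)
1260/359 = e^((0.148 − 0.0685)t) → ln(3.50975) = 0.0795·t
t = 1.25554 / 0.0795

t ≈ 15.8 years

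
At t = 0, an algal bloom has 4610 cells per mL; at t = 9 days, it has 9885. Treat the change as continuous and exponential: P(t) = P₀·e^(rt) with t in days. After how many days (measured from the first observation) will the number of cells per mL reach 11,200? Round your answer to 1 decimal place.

r = ln(9885/4610) / 9 ≈ 0.084755 per day
t = ln(11200/4610) / r = 0.88769 / 0.084755 ≈ 10.474

t ≈ 10.5 days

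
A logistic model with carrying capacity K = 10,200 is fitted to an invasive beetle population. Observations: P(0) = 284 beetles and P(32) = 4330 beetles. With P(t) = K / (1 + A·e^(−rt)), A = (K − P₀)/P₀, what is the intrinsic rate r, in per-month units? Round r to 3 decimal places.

r ≈ 0.102 per month

A = (10200 − 284)/284 = 34.91549
4330 = 10200/(1 + 34.91549·e^(−r·32)) → e^(−32r) = (2.35566 − 1)/34.91549 = 0.038827
r = −ln(0.038827)/32 = 3.24864/32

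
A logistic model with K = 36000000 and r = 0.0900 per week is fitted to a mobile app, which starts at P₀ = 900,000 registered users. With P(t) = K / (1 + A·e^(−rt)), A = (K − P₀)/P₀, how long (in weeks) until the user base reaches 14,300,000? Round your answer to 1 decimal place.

A = (36000000 − 900000)/900000 = 39
14300000 = 36000000/(1 + 39·e^(−0.09t)) → 1 + 39·e^(−0.09t) = 2.51748
e^(−0.09t) = 0.03891 → t = ln(25.70046)/0.09 = 3.24651/0.09

t ≈ 36.1 weeks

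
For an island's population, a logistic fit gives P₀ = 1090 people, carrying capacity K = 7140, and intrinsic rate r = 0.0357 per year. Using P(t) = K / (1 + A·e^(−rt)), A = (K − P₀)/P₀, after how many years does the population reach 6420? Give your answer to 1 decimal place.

A = (7140 − 1090)/1090 = 5.55046
6420 = 7140/(1 + 5.55046·e^(−0.0357t)) → 1 + 5.55046·e^(−0.0357t) = 1.11215
e^(−0.0357t) = 0.020205 → t = ln(49.49159)/0.0357 = 3.9018/0.0357

t ≈ 109.3 years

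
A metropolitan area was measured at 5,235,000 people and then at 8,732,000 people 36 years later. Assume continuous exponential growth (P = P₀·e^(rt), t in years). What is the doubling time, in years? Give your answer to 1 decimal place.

r = ln(8732000/5235000) / 36 = ln(1.668) / 36 ≈ 0.014212 per year
doubling time = ln 2 / |r| = 0.69315 / 0.014212

doubling time ≈ 48.8 years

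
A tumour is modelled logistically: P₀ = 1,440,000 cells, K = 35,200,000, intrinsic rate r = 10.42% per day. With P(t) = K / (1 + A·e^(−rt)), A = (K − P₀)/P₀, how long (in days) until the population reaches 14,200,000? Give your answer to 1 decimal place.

A = (35200000 − 1440000)/1440000 = 23.44444
14200000 = 35200000/(1 + 23.44444·e^(−0.1042t)) → 1 + 23.44444·e^(−0.1042t) = 2.47887
e^(−0.1042t) = 0.06308 → t = ln(15.85291)/0.1042 = 2.76335/0.1042

t ≈ 26.5 days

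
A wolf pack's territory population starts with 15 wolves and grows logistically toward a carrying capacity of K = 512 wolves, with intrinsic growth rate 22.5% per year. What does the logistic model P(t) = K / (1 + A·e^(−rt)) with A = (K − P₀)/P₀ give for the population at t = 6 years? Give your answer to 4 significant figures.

≈ 53.39 wolves

A = (512 − 15)/15 = 33.13333
P(6) = 512 / (1 + 33.13333·e^(−0.225·6)) = 512 / (1 + 33.13333·0.25924)
= 512 / 9.58949 ≈ 53.39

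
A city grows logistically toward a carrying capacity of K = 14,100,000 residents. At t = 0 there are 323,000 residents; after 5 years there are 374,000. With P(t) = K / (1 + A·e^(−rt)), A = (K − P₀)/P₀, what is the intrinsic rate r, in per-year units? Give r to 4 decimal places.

r ≈ 0.0301 per year

A = (14100000 − 323000)/323000 = 42.65325
374000 = 14100000/(1 + 42.65325·e^(−r·5)) → e^(−5r) = (37.70053 − 1)/42.65325 = 0.860439
r = −ln(0.860439)/5 = 0.15031/5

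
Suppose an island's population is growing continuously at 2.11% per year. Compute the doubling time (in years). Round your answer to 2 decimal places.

doubling time = ln(2) / |r| = 0.69315 / 0.0211

doubling time ≈ 32.85 years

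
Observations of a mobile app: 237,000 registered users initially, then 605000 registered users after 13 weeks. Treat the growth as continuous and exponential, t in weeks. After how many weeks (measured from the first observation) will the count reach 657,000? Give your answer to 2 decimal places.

r = ln(605000/237000) / 13 ≈ 0.07209 per week
t = ln(657000/237000) / r = 1.01962 / 0.07209 ≈ 14.144

t ≈ 14.14 weeks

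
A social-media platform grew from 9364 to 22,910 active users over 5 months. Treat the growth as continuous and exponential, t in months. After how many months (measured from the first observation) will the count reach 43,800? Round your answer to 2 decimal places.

t ≈ 8.62 months

r = ln(22910/9364) / 5 ≈ 0.17894 per month
t = ln(43800/9364) / r = 1.54276 / 0.17894 ≈ 8.622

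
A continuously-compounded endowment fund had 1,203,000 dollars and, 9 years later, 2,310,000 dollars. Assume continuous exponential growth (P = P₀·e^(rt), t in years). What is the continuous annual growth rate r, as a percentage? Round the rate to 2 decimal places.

r ≈ 7.25% per year

2310000 = 1203000 · e^(r·9)
e^(9r) = 2310000/1203000 = 1.9202
r = ln(1.9202) / 9 = 0.65243 / 9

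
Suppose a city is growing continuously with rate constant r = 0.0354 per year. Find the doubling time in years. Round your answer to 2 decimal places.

doubling time ≈ 19.58 years

doubling time = ln(2) / |r| = 0.69315 / 0.0354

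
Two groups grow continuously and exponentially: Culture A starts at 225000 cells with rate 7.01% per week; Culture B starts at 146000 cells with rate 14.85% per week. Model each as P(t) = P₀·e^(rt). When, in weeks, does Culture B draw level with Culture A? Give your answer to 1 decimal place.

225000·e^(0.0701t) = 146000·e^(0.1485t)
225000/146000 = e^((0.1485 − 0.0701)t) → ln(1.5411) = 0.0784·t
t = 0.43249 / 0.0784

t ≈ 5.5 weeks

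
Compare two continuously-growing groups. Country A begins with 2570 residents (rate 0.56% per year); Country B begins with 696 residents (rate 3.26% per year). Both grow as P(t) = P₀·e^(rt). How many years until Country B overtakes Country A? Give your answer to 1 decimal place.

2570·e^(0.0056t) = 696·e^(0.0326t)
2570/696 = e^((0.0326 − 0.0056)t) → ln(3.69253) = 0.027·t
t = 1.30631 / 0.027

t ≈ 48.4 years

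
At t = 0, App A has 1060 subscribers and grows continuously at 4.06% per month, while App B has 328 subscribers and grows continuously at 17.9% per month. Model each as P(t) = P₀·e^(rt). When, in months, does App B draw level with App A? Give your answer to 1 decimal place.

1060·e^(0.0406t) = 328·e^(0.179t)
1060/328 = e^((0.179 − 0.0406)t) → ln(3.23171) = 0.1384·t
t = 1.17301 / 0.1384

t ≈ 8.5 months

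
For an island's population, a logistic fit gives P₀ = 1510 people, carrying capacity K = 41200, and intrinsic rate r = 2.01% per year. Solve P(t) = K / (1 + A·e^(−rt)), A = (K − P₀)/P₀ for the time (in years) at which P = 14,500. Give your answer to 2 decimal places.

t ≈ 132.26 years

A = (41200 − 1510)/1510 = 26.28477
14500 = 41200/(1 + 26.28477·e^(−0.0201t)) → 1 + 26.28477·e^(−0.0201t) = 2.84138
e^(−0.0201t) = 0.070055 → t = ln(14.2745)/0.0201 = 2.65847/0.0201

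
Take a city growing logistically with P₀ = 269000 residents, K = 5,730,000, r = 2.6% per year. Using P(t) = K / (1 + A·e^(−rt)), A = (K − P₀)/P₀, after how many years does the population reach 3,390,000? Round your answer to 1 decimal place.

t ≈ 130.1 years

A = (5730000 − 269000)/269000 = 20.30112
3390000 = 5730000/(1 + 20.30112·e^(−0.026t)) → 1 + 20.30112·e^(−0.026t) = 1.69027
e^(−0.026t) = 0.034001 → t = ln(29.41059)/0.026 = 3.38135/0.026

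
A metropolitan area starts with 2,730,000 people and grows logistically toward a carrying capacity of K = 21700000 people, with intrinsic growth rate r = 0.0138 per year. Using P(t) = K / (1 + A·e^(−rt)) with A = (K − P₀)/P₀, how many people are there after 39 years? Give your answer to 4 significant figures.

A = (21700000 − 2730000)/2730000 = 6.94872
P(39) = 21700000 / (1 + 6.94872·e^(−0.0138·39)) = 21700000 / (1 + 6.94872·0.583798)
= 21700000 / 5.05665 ≈ 4291379.83

≈ 4,291,000 people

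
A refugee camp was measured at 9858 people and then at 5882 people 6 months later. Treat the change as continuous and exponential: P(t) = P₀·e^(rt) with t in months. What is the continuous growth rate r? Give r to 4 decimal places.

5882 = 9858 · e^(r·6)
e^(6r) = 5882/9858 = 0.59667
r = ln(0.59667) / 6 = -0.51639 / 6

r ≈ -0.0861 per month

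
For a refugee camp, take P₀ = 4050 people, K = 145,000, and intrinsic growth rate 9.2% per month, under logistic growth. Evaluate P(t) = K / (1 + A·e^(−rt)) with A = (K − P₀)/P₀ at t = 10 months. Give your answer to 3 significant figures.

A = (145000 − 4050)/4050 = 34.80247
P(10) = 145000 / (1 + 34.80247·e^(−0.092·10)) = 145000 / (1 + 34.80247·0.398519)
= 145000 / 14.86945 ≈ 9751.54

≈ 9,750 people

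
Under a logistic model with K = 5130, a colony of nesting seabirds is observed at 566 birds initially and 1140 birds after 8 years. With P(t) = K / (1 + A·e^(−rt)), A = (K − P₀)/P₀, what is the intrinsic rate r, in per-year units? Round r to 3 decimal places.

r ≈ 0.104 per year

A = (5130 − 566)/566 = 8.0636
1140 = 5130/(1 + 8.0636·e^(−r·8)) → e^(−8r) = (4.5 − 1)/8.0636 = 0.434049
r = −ln(0.434049)/8 = 0.8346/8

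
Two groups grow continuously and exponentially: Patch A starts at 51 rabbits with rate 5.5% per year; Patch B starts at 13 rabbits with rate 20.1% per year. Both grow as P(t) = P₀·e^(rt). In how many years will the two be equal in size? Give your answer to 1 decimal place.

t ≈ 9.4 years

51·e^(0.055t) = 13·e^(0.201t)
51/13 = e^((0.201 − 0.055)t) → ln(3.92308) = 0.146·t
t = 1.36688 / 0.146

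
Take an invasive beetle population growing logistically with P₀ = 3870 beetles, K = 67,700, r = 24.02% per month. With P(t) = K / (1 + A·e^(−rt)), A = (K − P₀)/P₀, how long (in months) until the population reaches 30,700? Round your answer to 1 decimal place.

A = (67700 − 3870)/3870 = 16.49354
30700 = 67700/(1 + 16.49354·e^(−0.2402t)) → 1 + 16.49354·e^(−0.2402t) = 2.20521
e^(−0.2402t) = 0.073072 → t = ln(13.68518)/0.2402 = 2.61631/0.2402

t ≈ 10.9 months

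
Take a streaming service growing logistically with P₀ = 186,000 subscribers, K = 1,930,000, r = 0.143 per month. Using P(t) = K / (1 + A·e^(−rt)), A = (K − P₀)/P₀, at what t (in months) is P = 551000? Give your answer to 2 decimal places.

t ≈ 9.24 months

A = (1930000 − 186000)/186000 = 9.37634
551000 = 1930000/(1 + 9.37634·e^(−0.143t)) → 1 + 9.37634·e^(−0.143t) = 3.50272
e^(−0.143t) = 0.266919 → t = ln(3.74646)/0.143 = 1.32081/0.143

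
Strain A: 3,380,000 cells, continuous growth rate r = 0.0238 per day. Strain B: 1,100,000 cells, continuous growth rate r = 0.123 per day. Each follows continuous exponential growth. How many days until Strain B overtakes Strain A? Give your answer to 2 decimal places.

3380000·e^(0.0238t) = 1100000·e^(0.123t)
3380000/1100000 = e^((0.123 − 0.0238)t) → ln(3.07273) = 0.0992·t
t = 1.12257 / 0.0992

t ≈ 11.32 days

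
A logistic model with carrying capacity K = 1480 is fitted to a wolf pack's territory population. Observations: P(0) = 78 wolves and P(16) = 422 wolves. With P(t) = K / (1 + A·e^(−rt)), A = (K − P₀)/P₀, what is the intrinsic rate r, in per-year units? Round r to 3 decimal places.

A = (1480 − 78)/78 = 17.97436
422 = 1480/(1 + 17.97436·e^(−r·16)) → e^(−16r) = (3.50711 − 1)/17.97436 = 0.139483
r = −ln(0.139483)/16 = 1.96982/16

r ≈ 0.123 per year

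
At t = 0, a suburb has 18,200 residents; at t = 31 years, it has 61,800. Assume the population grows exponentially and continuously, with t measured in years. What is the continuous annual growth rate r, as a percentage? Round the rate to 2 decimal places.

r ≈ 3.94% per year

61800 = 18200 · e^(r·31)
e^(31r) = 61800/18200 = 3.3956
r = ln(3.3956) / 31 = 1.22248 / 31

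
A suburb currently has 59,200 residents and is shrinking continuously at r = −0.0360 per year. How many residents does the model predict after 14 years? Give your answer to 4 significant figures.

≈ 35,760 residents

P(14) = 59200 · e^(-0.036·14) = 59200 · e^(-0.504)
= 59200 · 0.60411 ≈ 35763.28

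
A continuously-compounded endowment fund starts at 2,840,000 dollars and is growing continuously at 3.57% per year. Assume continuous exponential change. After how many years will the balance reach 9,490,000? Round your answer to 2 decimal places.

9490000 = 2840000 · e^(0.0357·t)
t = ln(9490000/2840000) / 0.0357 = ln(3.34155) / 0.0357 = 1.20643 / 0.0357

t ≈ 33.79 years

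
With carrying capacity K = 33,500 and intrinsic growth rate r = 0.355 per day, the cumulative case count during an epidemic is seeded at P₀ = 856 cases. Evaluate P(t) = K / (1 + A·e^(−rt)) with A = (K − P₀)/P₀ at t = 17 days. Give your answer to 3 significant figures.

A = (33500 − 856)/856 = 38.13551
P(17) = 33500 / (1 + 38.13551·e^(−0.355·17)) = 33500 / (1 + 38.13551·0.002393)
= 33500 / 1.09128 ≈ 30697.97

≈ 30,700 cases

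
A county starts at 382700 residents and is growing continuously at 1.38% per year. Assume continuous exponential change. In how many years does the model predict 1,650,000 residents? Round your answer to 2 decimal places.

t ≈ 105.89 years

1650000 = 382700 · e^(0.0138·t)
t = ln(1650000/382700) / 0.0138 = ln(4.31147) / 0.0138 = 1.46128 / 0.0138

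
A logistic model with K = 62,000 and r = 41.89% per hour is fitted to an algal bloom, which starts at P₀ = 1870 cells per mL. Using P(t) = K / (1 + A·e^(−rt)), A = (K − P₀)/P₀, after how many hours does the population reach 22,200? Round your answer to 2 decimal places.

t ≈ 6.89 hours

A = (62000 − 1870)/1870 = 32.15508
22200 = 62000/(1 + 32.15508·e^(−0.4189t)) → 1 + 32.15508·e^(−0.4189t) = 2.79279
e^(−0.4189t) = 0.055755 → t = ln(17.93575)/0.4189 = 2.8868/0.4189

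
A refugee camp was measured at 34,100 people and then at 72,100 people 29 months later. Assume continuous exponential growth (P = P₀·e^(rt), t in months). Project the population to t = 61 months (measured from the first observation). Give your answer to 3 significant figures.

r = ln(72100/34100) / 29 ≈ 0.025819 per month
P(61) = 34100 · e^(0.025819·61) = 34100 · 4.8306 ≈ 164723.5

≈ 165,000 people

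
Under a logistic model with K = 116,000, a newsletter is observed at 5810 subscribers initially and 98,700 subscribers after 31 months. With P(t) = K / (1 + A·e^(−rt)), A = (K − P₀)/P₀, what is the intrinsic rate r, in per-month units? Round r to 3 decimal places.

r ≈ 0.151 per month

A = (116000 − 5810)/5810 = 18.96558
98700 = 116000/(1 + 18.96558·e^(−r·31)) → e^(−31r) = (1.17528 − 1)/18.96558 = 0.009242
r = −ln(0.009242)/31 = 4.684/31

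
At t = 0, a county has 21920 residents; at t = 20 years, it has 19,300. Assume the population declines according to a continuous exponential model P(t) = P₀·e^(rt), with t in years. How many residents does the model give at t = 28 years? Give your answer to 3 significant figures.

r = ln(19300/21920) / 20 ≈ -0.006365 per year
P(28) = 21920 · e^(-0.006365·28) = 21920 · 0.83676 ≈ 18341.89

≈ 18,300 residents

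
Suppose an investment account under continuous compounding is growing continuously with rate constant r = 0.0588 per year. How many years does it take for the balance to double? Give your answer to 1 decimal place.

doubling time ≈ 11.8 years

doubling time = ln(2) / |r| = 0.69315 / 0.0588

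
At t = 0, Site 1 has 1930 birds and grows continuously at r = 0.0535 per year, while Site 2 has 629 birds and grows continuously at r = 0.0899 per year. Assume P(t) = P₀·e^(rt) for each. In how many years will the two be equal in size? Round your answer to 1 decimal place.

1930·e^(0.0535t) = 629·e^(0.0899t)
1930/629 = e^((0.0899 − 0.0535)t) → ln(3.06836) = 0.0364·t
t = 1.12114 / 0.0364

t ≈ 30.8 years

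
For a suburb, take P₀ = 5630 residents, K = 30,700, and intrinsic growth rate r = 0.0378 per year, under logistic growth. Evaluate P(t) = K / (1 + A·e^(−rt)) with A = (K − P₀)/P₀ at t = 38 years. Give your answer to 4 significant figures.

≈ 14,910 residents

A = (30700 − 5630)/5630 = 4.45293
P(38) = 30700 / (1 + 4.45293·e^(−0.0378·38)) = 30700 / (1 + 4.45293·0.237782)
= 30700 / 2.05883 ≈ 14911.4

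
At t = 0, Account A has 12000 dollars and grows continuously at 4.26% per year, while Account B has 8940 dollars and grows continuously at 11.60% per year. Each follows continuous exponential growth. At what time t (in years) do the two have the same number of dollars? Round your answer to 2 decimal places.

12000·e^(0.0426t) = 8940·e^(0.116t)
12000/8940 = e^((0.116 − 0.0426)t) → ln(1.34228) = 0.0734·t
t = 0.29437 / 0.0734

t ≈ 4.01 years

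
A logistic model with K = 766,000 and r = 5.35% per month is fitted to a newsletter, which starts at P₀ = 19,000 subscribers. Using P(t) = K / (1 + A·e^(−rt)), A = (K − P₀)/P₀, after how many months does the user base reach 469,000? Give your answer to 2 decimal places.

t ≈ 77.17 months

A = (766000 − 19000)/19000 = 39.31579
469000 = 766000/(1 + 39.31579·e^(−0.0535t)) → 1 + 39.31579·e^(−0.0535t) = 1.63326
e^(−0.0535t) = 0.016107 → t = ln(62.08453)/0.0535 = 4.1285/0.0535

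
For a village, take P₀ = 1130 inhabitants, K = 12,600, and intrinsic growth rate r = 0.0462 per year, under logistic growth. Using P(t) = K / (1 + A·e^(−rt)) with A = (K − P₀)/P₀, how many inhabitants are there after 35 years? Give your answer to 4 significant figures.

≈ 4,179 inhabitants

A = (12600 − 1130)/1130 = 10.15044
P(35) = 12600 / (1 + 10.15044·e^(−0.0462·35)) = 12600 / (1 + 10.15044·0.198493)
= 12600 / 3.01479 ≈ 4179.39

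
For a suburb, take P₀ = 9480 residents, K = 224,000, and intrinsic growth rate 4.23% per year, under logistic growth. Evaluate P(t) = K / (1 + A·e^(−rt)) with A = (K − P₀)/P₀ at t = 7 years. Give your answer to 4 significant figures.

A = (224000 − 9480)/9480 = 22.62869
P(7) = 224000 / (1 + 22.62869·e^(−0.0423·7)) = 224000 / (1 + 22.62869·0.743713)
= 224000 / 17.82925 ≈ 12563.62

≈ 12,560 residents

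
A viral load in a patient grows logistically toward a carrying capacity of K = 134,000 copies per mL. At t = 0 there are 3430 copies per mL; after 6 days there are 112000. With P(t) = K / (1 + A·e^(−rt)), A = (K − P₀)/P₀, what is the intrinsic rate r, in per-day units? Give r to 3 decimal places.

A = (134000 − 3430)/3430 = 38.06706
112000 = 134000/(1 + 38.06706·e^(−r·6)) → e^(−6r) = (1.19643 − 1)/38.06706 = 0.00516
r = −ln(0.00516)/6 = 5.26681/6

r ≈ 0.878 per day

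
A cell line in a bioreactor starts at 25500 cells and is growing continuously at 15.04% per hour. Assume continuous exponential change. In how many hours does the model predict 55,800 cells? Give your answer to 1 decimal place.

t ≈ 5.2 hours

55800 = 25500 · e^(0.1504·t)
t = ln(55800/25500) / 0.1504 = ln(2.18824) / 0.1504 = 0.7831 / 0.1504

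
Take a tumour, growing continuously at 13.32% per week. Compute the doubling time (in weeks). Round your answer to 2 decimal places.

doubling time = ln(2) / |r| = 0.69315 / 0.1332

doubling time ≈ 5.20 weeks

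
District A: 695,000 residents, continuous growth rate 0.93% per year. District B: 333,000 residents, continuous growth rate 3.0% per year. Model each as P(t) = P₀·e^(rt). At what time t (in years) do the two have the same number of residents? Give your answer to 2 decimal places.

t ≈ 35.54 years

695000·e^(0.0093t) = 333000·e^(0.03t)
695000/333000 = e^((0.03 − 0.0093)t) → ln(2.08709) = 0.0207·t
t = 0.73577 / 0.0207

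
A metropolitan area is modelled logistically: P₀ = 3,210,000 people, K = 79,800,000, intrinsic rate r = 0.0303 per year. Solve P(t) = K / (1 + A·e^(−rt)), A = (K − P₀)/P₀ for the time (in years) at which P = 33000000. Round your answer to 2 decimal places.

t ≈ 93.16 years

A = (79800000 − 3210000)/3210000 = 23.85981
33000000 = 79800000/(1 + 23.85981·e^(−0.0303t)) → 1 + 23.85981·e^(−0.0303t) = 2.41818
e^(−0.0303t) = 0.059438 → t = ln(16.82423)/0.0303 = 2.82282/0.0303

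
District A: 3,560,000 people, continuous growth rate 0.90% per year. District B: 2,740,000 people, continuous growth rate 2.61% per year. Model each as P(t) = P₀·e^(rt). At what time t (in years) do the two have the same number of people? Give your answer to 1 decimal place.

t ≈ 15.3 years

3560000·e^(0.009t) = 2740000·e^(0.0261t)
3560000/2740000 = e^((0.0261 − 0.009)t) → ln(1.29927) = 0.0171·t
t = 0.2618 / 0.0171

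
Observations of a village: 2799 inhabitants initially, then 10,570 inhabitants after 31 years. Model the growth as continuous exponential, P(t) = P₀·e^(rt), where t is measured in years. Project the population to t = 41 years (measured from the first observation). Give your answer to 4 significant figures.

r = ln(10570/2799) / 31 ≈ 0.042863 per year
P(41) = 2799 · e^(0.042863·41) = 2799 · 5.79728 ≈ 16226.59

≈ 16,230 inhabitants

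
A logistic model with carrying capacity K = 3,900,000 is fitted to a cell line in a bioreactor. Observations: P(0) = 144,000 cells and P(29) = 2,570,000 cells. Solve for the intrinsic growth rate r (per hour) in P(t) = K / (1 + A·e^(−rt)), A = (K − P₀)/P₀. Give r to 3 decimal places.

A = (3900000 − 144000)/144000 = 26.08333
2570000 = 3900000/(1 + 26.08333·e^(−r·29)) → e^(−29r) = (1.51751 − 1)/26.08333 = 0.019841
r = −ln(0.019841)/29 = 3.92002/29

r ≈ 0.135 per hour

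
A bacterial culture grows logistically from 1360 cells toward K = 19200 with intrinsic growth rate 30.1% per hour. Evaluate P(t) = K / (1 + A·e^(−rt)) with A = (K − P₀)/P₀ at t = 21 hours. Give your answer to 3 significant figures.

≈ 18,800 cells

A = (19200 − 1360)/1360 = 13.11765
P(21) = 19200 / (1 + 13.11765·e^(−0.301·21)) = 19200 / (1 + 13.11765·0.001798)
= 19200 / 1.02359 ≈ 18757.56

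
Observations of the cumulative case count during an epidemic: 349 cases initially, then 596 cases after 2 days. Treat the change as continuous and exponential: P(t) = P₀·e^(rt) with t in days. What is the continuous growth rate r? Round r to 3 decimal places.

r ≈ 0.268 per day

596 = 349 · e^(r·2)
e^(2r) = 596/349 = 1.70774
r = ln(1.70774) / 2 = 0.53517 / 2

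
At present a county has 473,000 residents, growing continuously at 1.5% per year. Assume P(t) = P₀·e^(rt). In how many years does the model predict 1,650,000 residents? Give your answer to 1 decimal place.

1650000 = 473000 · e^(0.015·t)
t = ln(1650000/473000) / 0.015 = ln(3.48837) / 0.015 = 1.24944 / 0.015

t ≈ 83.3 years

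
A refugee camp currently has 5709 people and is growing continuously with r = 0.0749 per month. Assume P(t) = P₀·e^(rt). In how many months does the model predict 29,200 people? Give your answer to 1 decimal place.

t ≈ 21.8 months

29200 = 5709 · e^(0.0749·t)
t = ln(29200/5709) / 0.0749 = ln(5.11473) / 0.0749 = 1.63212 / 0.0749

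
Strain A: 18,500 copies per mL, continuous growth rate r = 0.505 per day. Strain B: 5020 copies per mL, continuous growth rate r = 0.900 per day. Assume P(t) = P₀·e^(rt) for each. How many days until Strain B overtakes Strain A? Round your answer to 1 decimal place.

t ≈ 3.3 days

18500·e^(0.505t) = 5020·e^(0.9t)
18500/5020 = e^((0.9 − 0.505)t) → ln(3.68526) = 0.395·t
t = 1.30434 / 0.395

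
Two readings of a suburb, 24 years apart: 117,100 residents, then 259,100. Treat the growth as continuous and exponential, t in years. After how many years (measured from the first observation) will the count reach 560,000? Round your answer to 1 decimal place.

r = ln(259100/117100) / 24 ≈ 0.033091 per year
t = ln(560000/117100) / r = 1.56491 / 0.033091 ≈ 47.291

t ≈ 47.3 years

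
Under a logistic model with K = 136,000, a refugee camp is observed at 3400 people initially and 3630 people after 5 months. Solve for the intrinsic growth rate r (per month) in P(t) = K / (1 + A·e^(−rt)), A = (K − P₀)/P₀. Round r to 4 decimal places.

r ≈ 0.0134 per month

A = (136000 − 3400)/3400 = 39
3630 = 136000/(1 + 39·e^(−r·5)) → e^(−5r) = (37.46556 − 1)/39 = 0.935014
r = −ln(0.935014)/5 = 0.06719/5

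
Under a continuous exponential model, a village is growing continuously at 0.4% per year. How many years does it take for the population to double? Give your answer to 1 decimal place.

doubling time ≈ 173.3 years

doubling time = ln(2) / |r| = 0.69315 / 0.004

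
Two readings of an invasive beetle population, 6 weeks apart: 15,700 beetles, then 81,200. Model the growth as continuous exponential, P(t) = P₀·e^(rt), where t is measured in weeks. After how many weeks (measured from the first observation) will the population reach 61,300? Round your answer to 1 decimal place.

r = ln(81200/15700) / 6 ≈ 0.273876 per week
t = ln(61300/15700) / r = 1.36212 / 0.273876 ≈ 4.973

t ≈ 5.0 weeks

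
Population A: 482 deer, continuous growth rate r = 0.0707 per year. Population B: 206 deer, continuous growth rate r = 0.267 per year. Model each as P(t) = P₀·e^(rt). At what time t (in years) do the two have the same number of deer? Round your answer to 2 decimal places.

t ≈ 4.33 years

482·e^(0.0707t) = 206·e^(0.267t)
482/206 = e^((0.267 − 0.0707)t) → ln(2.33981) = 0.1963·t
t = 0.85007 / 0.1963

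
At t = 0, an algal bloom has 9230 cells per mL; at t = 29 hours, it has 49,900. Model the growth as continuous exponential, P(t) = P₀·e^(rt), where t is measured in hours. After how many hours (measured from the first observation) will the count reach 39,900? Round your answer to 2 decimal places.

t ≈ 25.16 hours

r = ln(49900/9230) / 29 ≈ 0.058192 per hour
t = ln(39900/9230) / r = 1.46392 / 0.058192 ≈ 25.157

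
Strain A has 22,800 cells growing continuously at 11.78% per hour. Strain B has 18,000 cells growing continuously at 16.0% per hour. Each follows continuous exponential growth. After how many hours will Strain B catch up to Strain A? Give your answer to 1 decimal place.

t ≈ 5.6 hours

22800·e^(0.1178t) = 18000·e^(0.16t)
22800/18000 = e^((0.16 − 0.1178)t) → ln(1.26667) = 0.0422·t
t = 0.23639 / 0.0422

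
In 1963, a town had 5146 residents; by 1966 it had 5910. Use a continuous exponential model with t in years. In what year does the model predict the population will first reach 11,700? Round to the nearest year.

r = ln(5910/5146) / 3 = 0.13843/3 ≈ 0.046142 per year
t = ln(11700/5146) / r = 0.82137/0.046142 ≈ 17.8 years after 1963

year 1981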